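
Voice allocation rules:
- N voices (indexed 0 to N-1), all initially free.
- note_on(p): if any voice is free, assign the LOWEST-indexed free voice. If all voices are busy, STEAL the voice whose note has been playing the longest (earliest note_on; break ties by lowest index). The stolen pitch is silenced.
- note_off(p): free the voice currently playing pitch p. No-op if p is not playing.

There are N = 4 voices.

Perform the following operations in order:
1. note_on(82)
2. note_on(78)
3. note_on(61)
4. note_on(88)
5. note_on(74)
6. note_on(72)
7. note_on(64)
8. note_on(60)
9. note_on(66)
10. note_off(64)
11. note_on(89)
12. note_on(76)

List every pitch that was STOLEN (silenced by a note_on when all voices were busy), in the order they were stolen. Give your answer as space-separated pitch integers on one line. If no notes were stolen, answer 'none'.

Op 1: note_on(82): voice 0 is free -> assigned | voices=[82 - - -]
Op 2: note_on(78): voice 1 is free -> assigned | voices=[82 78 - -]
Op 3: note_on(61): voice 2 is free -> assigned | voices=[82 78 61 -]
Op 4: note_on(88): voice 3 is free -> assigned | voices=[82 78 61 88]
Op 5: note_on(74): all voices busy, STEAL voice 0 (pitch 82, oldest) -> assign | voices=[74 78 61 88]
Op 6: note_on(72): all voices busy, STEAL voice 1 (pitch 78, oldest) -> assign | voices=[74 72 61 88]
Op 7: note_on(64): all voices busy, STEAL voice 2 (pitch 61, oldest) -> assign | voices=[74 72 64 88]
Op 8: note_on(60): all voices busy, STEAL voice 3 (pitch 88, oldest) -> assign | voices=[74 72 64 60]
Op 9: note_on(66): all voices busy, STEAL voice 0 (pitch 74, oldest) -> assign | voices=[66 72 64 60]
Op 10: note_off(64): free voice 2 | voices=[66 72 - 60]
Op 11: note_on(89): voice 2 is free -> assigned | voices=[66 72 89 60]
Op 12: note_on(76): all voices busy, STEAL voice 1 (pitch 72, oldest) -> assign | voices=[66 76 89 60]

Answer: 82 78 61 88 74 72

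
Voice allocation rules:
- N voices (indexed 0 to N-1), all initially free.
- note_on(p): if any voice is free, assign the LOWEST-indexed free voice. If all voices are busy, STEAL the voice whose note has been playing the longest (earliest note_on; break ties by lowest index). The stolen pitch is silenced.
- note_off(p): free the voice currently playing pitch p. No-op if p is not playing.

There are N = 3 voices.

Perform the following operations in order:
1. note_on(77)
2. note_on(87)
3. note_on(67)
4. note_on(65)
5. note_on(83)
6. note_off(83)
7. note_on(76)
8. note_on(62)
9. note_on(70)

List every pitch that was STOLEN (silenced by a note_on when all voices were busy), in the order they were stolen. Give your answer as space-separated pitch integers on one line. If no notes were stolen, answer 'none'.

Answer: 77 87 67 65

Derivation:
Op 1: note_on(77): voice 0 is free -> assigned | voices=[77 - -]
Op 2: note_on(87): voice 1 is free -> assigned | voices=[77 87 -]
Op 3: note_on(67): voice 2 is free -> assigned | voices=[77 87 67]
Op 4: note_on(65): all voices busy, STEAL voice 0 (pitch 77, oldest) -> assign | voices=[65 87 67]
Op 5: note_on(83): all voices busy, STEAL voice 1 (pitch 87, oldest) -> assign | voices=[65 83 67]
Op 6: note_off(83): free voice 1 | voices=[65 - 67]
Op 7: note_on(76): voice 1 is free -> assigned | voices=[65 76 67]
Op 8: note_on(62): all voices busy, STEAL voice 2 (pitch 67, oldest) -> assign | voices=[65 76 62]
Op 9: note_on(70): all voices busy, STEAL voice 0 (pitch 65, oldest) -> assign | voices=[70 76 62]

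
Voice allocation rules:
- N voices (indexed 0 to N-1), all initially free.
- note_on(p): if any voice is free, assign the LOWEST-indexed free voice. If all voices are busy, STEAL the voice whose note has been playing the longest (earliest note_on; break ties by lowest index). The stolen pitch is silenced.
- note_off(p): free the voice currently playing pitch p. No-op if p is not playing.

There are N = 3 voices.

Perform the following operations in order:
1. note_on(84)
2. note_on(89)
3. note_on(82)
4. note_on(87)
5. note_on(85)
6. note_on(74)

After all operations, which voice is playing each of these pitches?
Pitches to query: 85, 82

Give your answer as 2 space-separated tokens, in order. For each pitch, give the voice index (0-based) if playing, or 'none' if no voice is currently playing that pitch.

Op 1: note_on(84): voice 0 is free -> assigned | voices=[84 - -]
Op 2: note_on(89): voice 1 is free -> assigned | voices=[84 89 -]
Op 3: note_on(82): voice 2 is free -> assigned | voices=[84 89 82]
Op 4: note_on(87): all voices busy, STEAL voice 0 (pitch 84, oldest) -> assign | voices=[87 89 82]
Op 5: note_on(85): all voices busy, STEAL voice 1 (pitch 89, oldest) -> assign | voices=[87 85 82]
Op 6: note_on(74): all voices busy, STEAL voice 2 (pitch 82, oldest) -> assign | voices=[87 85 74]

Answer: 1 none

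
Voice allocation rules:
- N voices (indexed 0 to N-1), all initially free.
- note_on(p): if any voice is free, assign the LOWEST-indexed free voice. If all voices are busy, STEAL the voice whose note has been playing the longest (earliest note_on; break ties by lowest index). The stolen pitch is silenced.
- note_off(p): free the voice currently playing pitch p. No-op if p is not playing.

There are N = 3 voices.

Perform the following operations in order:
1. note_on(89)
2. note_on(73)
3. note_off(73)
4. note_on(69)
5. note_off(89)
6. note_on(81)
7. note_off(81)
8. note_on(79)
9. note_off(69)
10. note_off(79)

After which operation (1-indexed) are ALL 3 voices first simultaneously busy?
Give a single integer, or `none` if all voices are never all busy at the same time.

Answer: none

Derivation:
Op 1: note_on(89): voice 0 is free -> assigned | voices=[89 - -]
Op 2: note_on(73): voice 1 is free -> assigned | voices=[89 73 -]
Op 3: note_off(73): free voice 1 | voices=[89 - -]
Op 4: note_on(69): voice 1 is free -> assigned | voices=[89 69 -]
Op 5: note_off(89): free voice 0 | voices=[- 69 -]
Op 6: note_on(81): voice 0 is free -> assigned | voices=[81 69 -]
Op 7: note_off(81): free voice 0 | voices=[- 69 -]
Op 8: note_on(79): voice 0 is free -> assigned | voices=[79 69 -]
Op 9: note_off(69): free voice 1 | voices=[79 - -]
Op 10: note_off(79): free voice 0 | voices=[- - -]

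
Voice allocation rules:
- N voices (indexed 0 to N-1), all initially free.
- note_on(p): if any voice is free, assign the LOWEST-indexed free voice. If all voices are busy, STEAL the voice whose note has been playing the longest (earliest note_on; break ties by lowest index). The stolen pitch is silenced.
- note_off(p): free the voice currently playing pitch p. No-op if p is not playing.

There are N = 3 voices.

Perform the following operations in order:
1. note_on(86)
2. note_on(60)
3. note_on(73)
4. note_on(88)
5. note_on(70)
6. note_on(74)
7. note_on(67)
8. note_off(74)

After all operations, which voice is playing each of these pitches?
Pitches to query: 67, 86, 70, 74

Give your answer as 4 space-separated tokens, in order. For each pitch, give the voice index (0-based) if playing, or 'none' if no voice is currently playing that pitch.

Answer: 0 none 1 none

Derivation:
Op 1: note_on(86): voice 0 is free -> assigned | voices=[86 - -]
Op 2: note_on(60): voice 1 is free -> assigned | voices=[86 60 -]
Op 3: note_on(73): voice 2 is free -> assigned | voices=[86 60 73]
Op 4: note_on(88): all voices busy, STEAL voice 0 (pitch 86, oldest) -> assign | voices=[88 60 73]
Op 5: note_on(70): all voices busy, STEAL voice 1 (pitch 60, oldest) -> assign | voices=[88 70 73]
Op 6: note_on(74): all voices busy, STEAL voice 2 (pitch 73, oldest) -> assign | voices=[88 70 74]
Op 7: note_on(67): all voices busy, STEAL voice 0 (pitch 88, oldest) -> assign | voices=[67 70 74]
Op 8: note_off(74): free voice 2 | voices=[67 70 -]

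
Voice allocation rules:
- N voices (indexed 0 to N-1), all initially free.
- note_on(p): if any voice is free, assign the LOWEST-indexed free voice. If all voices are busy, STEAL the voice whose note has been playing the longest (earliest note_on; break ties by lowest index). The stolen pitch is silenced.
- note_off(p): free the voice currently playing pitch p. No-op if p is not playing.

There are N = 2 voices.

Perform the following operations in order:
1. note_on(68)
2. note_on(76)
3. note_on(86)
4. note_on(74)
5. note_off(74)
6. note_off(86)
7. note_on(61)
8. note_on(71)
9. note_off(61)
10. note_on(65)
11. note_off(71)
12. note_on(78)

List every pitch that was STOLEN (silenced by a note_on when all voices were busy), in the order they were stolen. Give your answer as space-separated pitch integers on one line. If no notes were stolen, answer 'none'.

Answer: 68 76

Derivation:
Op 1: note_on(68): voice 0 is free -> assigned | voices=[68 -]
Op 2: note_on(76): voice 1 is free -> assigned | voices=[68 76]
Op 3: note_on(86): all voices busy, STEAL voice 0 (pitch 68, oldest) -> assign | voices=[86 76]
Op 4: note_on(74): all voices busy, STEAL voice 1 (pitch 76, oldest) -> assign | voices=[86 74]
Op 5: note_off(74): free voice 1 | voices=[86 -]
Op 6: note_off(86): free voice 0 | voices=[- -]
Op 7: note_on(61): voice 0 is free -> assigned | voices=[61 -]
Op 8: note_on(71): voice 1 is free -> assigned | voices=[61 71]
Op 9: note_off(61): free voice 0 | voices=[- 71]
Op 10: note_on(65): voice 0 is free -> assigned | voices=[65 71]
Op 11: note_off(71): free voice 1 | voices=[65 -]
Op 12: note_on(78): voice 1 is free -> assigned | voices=[65 78]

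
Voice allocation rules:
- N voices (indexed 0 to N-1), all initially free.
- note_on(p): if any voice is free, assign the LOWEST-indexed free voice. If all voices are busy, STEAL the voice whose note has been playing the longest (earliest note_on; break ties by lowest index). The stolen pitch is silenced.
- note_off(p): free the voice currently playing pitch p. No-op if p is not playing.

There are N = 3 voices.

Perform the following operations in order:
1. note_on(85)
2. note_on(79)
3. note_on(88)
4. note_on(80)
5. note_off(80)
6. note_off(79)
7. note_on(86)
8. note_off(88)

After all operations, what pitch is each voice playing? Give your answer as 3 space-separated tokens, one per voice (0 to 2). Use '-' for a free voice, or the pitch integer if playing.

Op 1: note_on(85): voice 0 is free -> assigned | voices=[85 - -]
Op 2: note_on(79): voice 1 is free -> assigned | voices=[85 79 -]
Op 3: note_on(88): voice 2 is free -> assigned | voices=[85 79 88]
Op 4: note_on(80): all voices busy, STEAL voice 0 (pitch 85, oldest) -> assign | voices=[80 79 88]
Op 5: note_off(80): free voice 0 | voices=[- 79 88]
Op 6: note_off(79): free voice 1 | voices=[- - 88]
Op 7: note_on(86): voice 0 is free -> assigned | voices=[86 - 88]
Op 8: note_off(88): free voice 2 | voices=[86 - -]

Answer: 86 - -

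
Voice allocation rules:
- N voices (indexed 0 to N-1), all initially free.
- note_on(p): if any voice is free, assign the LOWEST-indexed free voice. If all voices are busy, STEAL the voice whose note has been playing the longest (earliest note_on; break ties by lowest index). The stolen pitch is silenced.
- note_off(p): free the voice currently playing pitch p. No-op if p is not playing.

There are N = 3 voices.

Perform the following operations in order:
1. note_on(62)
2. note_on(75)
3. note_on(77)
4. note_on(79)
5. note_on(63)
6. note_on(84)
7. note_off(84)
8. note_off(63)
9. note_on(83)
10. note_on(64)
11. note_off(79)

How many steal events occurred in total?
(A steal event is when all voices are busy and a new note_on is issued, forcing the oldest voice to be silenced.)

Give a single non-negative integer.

Answer: 3

Derivation:
Op 1: note_on(62): voice 0 is free -> assigned | voices=[62 - -]
Op 2: note_on(75): voice 1 is free -> assigned | voices=[62 75 -]
Op 3: note_on(77): voice 2 is free -> assigned | voices=[62 75 77]
Op 4: note_on(79): all voices busy, STEAL voice 0 (pitch 62, oldest) -> assign | voices=[79 75 77]
Op 5: note_on(63): all voices busy, STEAL voice 1 (pitch 75, oldest) -> assign | voices=[79 63 77]
Op 6: note_on(84): all voices busy, STEAL voice 2 (pitch 77, oldest) -> assign | voices=[79 63 84]
Op 7: note_off(84): free voice 2 | voices=[79 63 -]
Op 8: note_off(63): free voice 1 | voices=[79 - -]
Op 9: note_on(83): voice 1 is free -> assigned | voices=[79 83 -]
Op 10: note_on(64): voice 2 is free -> assigned | voices=[79 83 64]
Op 11: note_off(79): free voice 0 | voices=[- 83 64]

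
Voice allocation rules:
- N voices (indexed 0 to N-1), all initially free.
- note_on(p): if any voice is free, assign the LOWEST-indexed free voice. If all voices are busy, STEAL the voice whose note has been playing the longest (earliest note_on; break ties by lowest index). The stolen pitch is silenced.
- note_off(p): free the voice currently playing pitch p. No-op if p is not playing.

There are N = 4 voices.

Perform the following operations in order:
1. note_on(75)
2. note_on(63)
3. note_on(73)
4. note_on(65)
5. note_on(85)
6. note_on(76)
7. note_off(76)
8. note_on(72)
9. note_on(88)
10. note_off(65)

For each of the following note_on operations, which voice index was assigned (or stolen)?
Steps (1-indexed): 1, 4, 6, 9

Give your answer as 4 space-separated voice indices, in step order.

Answer: 0 3 1 2

Derivation:
Op 1: note_on(75): voice 0 is free -> assigned | voices=[75 - - -]
Op 2: note_on(63): voice 1 is free -> assigned | voices=[75 63 - -]
Op 3: note_on(73): voice 2 is free -> assigned | voices=[75 63 73 -]
Op 4: note_on(65): voice 3 is free -> assigned | voices=[75 63 73 65]
Op 5: note_on(85): all voices busy, STEAL voice 0 (pitch 75, oldest) -> assign | voices=[85 63 73 65]
Op 6: note_on(76): all voices busy, STEAL voice 1 (pitch 63, oldest) -> assign | voices=[85 76 73 65]
Op 7: note_off(76): free voice 1 | voices=[85 - 73 65]
Op 8: note_on(72): voice 1 is free -> assigned | voices=[85 72 73 65]
Op 9: note_on(88): all voices busy, STEAL voice 2 (pitch 73, oldest) -> assign | voices=[85 72 88 65]
Op 10: note_off(65): free voice 3 | voices=[85 72 88 -]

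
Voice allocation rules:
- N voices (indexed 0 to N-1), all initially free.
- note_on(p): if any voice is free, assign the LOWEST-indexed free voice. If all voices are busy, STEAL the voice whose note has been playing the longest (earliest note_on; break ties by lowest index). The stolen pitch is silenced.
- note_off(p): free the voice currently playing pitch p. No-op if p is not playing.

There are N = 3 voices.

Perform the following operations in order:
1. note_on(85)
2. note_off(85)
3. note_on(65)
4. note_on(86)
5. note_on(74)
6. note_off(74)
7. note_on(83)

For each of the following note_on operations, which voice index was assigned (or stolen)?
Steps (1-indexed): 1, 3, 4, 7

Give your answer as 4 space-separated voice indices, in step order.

Op 1: note_on(85): voice 0 is free -> assigned | voices=[85 - -]
Op 2: note_off(85): free voice 0 | voices=[- - -]
Op 3: note_on(65): voice 0 is free -> assigned | voices=[65 - -]
Op 4: note_on(86): voice 1 is free -> assigned | voices=[65 86 -]
Op 5: note_on(74): voice 2 is free -> assigned | voices=[65 86 74]
Op 6: note_off(74): free voice 2 | voices=[65 86 -]
Op 7: note_on(83): voice 2 is free -> assigned | voices=[65 86 83]

Answer: 0 0 1 2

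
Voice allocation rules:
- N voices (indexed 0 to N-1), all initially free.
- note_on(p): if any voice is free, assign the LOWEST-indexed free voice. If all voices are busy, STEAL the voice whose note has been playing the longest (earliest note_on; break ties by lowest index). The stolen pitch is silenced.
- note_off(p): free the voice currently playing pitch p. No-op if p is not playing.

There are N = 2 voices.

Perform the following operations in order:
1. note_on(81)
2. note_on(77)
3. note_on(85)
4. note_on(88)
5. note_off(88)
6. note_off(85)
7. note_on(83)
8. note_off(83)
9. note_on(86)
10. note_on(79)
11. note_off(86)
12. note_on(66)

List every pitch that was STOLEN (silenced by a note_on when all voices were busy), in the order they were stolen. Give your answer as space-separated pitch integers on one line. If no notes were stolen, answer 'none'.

Answer: 81 77

Derivation:
Op 1: note_on(81): voice 0 is free -> assigned | voices=[81 -]
Op 2: note_on(77): voice 1 is free -> assigned | voices=[81 77]
Op 3: note_on(85): all voices busy, STEAL voice 0 (pitch 81, oldest) -> assign | voices=[85 77]
Op 4: note_on(88): all voices busy, STEAL voice 1 (pitch 77, oldest) -> assign | voices=[85 88]
Op 5: note_off(88): free voice 1 | voices=[85 -]
Op 6: note_off(85): free voice 0 | voices=[- -]
Op 7: note_on(83): voice 0 is free -> assigned | voices=[83 -]
Op 8: note_off(83): free voice 0 | voices=[- -]
Op 9: note_on(86): voice 0 is free -> assigned | voices=[86 -]
Op 10: note_on(79): voice 1 is free -> assigned | voices=[86 79]
Op 11: note_off(86): free voice 0 | voices=[- 79]
Op 12: note_on(66): voice 0 is free -> assigned | voices=[66 79]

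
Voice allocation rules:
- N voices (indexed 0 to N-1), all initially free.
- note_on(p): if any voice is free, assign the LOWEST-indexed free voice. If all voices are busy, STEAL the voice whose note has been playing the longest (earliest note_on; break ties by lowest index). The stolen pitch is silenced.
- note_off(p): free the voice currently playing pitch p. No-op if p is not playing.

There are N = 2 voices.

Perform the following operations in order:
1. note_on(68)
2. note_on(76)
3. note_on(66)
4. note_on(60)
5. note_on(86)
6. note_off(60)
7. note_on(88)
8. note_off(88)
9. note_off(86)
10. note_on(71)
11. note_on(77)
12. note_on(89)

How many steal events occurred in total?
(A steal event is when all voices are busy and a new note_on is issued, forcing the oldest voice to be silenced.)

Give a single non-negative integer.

Answer: 4

Derivation:
Op 1: note_on(68): voice 0 is free -> assigned | voices=[68 -]
Op 2: note_on(76): voice 1 is free -> assigned | voices=[68 76]
Op 3: note_on(66): all voices busy, STEAL voice 0 (pitch 68, oldest) -> assign | voices=[66 76]
Op 4: note_on(60): all voices busy, STEAL voice 1 (pitch 76, oldest) -> assign | voices=[66 60]
Op 5: note_on(86): all voices busy, STEAL voice 0 (pitch 66, oldest) -> assign | voices=[86 60]
Op 6: note_off(60): free voice 1 | voices=[86 -]
Op 7: note_on(88): voice 1 is free -> assigned | voices=[86 88]
Op 8: note_off(88): free voice 1 | voices=[86 -]
Op 9: note_off(86): free voice 0 | voices=[- -]
Op 10: note_on(71): voice 0 is free -> assigned | voices=[71 -]
Op 11: note_on(77): voice 1 is free -> assigned | voices=[71 77]
Op 12: note_on(89): all voices busy, STEAL voice 0 (pitch 71, oldest) -> assign | voices=[89 77]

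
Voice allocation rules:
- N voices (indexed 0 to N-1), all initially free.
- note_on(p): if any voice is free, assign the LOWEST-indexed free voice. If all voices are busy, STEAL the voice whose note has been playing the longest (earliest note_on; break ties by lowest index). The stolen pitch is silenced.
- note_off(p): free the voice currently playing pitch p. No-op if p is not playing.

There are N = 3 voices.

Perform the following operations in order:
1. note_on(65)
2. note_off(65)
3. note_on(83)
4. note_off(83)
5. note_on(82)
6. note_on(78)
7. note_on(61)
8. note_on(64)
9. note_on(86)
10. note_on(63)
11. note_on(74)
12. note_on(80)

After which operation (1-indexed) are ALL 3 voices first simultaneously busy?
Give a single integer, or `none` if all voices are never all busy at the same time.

Answer: 7

Derivation:
Op 1: note_on(65): voice 0 is free -> assigned | voices=[65 - -]
Op 2: note_off(65): free voice 0 | voices=[- - -]
Op 3: note_on(83): voice 0 is free -> assigned | voices=[83 - -]
Op 4: note_off(83): free voice 0 | voices=[- - -]
Op 5: note_on(82): voice 0 is free -> assigned | voices=[82 - -]
Op 6: note_on(78): voice 1 is free -> assigned | voices=[82 78 -]
Op 7: note_on(61): voice 2 is free -> assigned | voices=[82 78 61]
Op 8: note_on(64): all voices busy, STEAL voice 0 (pitch 82, oldest) -> assign | voices=[64 78 61]
Op 9: note_on(86): all voices busy, STEAL voice 1 (pitch 78, oldest) -> assign | voices=[64 86 61]
Op 10: note_on(63): all voices busy, STEAL voice 2 (pitch 61, oldest) -> assign | voices=[64 86 63]
Op 11: note_on(74): all voices busy, STEAL voice 0 (pitch 64, oldest) -> assign | voices=[74 86 63]
Op 12: note_on(80): all voices busy, STEAL voice 1 (pitch 86, oldest) -> assign | voices=[74 80 63]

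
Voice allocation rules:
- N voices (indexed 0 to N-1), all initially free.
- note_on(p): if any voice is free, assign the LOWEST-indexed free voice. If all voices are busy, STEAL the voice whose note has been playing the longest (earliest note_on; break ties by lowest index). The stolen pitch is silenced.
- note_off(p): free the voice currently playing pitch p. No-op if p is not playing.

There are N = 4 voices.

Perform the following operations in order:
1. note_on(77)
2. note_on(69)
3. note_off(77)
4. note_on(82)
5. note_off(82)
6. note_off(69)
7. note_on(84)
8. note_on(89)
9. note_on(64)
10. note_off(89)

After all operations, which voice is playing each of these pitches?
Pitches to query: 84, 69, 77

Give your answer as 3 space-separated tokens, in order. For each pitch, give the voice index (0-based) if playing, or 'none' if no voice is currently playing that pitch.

Answer: 0 none none

Derivation:
Op 1: note_on(77): voice 0 is free -> assigned | voices=[77 - - -]
Op 2: note_on(69): voice 1 is free -> assigned | voices=[77 69 - -]
Op 3: note_off(77): free voice 0 | voices=[- 69 - -]
Op 4: note_on(82): voice 0 is free -> assigned | voices=[82 69 - -]
Op 5: note_off(82): free voice 0 | voices=[- 69 - -]
Op 6: note_off(69): free voice 1 | voices=[- - - -]
Op 7: note_on(84): voice 0 is free -> assigned | voices=[84 - - -]
Op 8: note_on(89): voice 1 is free -> assigned | voices=[84 89 - -]
Op 9: note_on(64): voice 2 is free -> assigned | voices=[84 89 64 -]
Op 10: note_off(89): free voice 1 | voices=[84 - 64 -]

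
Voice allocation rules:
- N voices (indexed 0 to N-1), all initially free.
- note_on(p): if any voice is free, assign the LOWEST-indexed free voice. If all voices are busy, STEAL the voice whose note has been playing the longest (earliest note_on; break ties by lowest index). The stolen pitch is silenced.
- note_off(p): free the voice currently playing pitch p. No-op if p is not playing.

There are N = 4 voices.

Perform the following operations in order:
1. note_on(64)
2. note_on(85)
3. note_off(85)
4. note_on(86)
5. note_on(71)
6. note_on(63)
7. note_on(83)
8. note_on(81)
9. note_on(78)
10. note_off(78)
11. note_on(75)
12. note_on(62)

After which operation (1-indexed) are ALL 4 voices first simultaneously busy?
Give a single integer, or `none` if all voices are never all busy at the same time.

Op 1: note_on(64): voice 0 is free -> assigned | voices=[64 - - -]
Op 2: note_on(85): voice 1 is free -> assigned | voices=[64 85 - -]
Op 3: note_off(85): free voice 1 | voices=[64 - - -]
Op 4: note_on(86): voice 1 is free -> assigned | voices=[64 86 - -]
Op 5: note_on(71): voice 2 is free -> assigned | voices=[64 86 71 -]
Op 6: note_on(63): voice 3 is free -> assigned | voices=[64 86 71 63]
Op 7: note_on(83): all voices busy, STEAL voice 0 (pitch 64, oldest) -> assign | voices=[83 86 71 63]
Op 8: note_on(81): all voices busy, STEAL voice 1 (pitch 86, oldest) -> assign | voices=[83 81 71 63]
Op 9: note_on(78): all voices busy, STEAL voice 2 (pitch 71, oldest) -> assign | voices=[83 81 78 63]
Op 10: note_off(78): free voice 2 | voices=[83 81 - 63]
Op 11: note_on(75): voice 2 is free -> assigned | voices=[83 81 75 63]
Op 12: note_on(62): all voices busy, STEAL voice 3 (pitch 63, oldest) -> assign | voices=[83 81 75 62]

Answer: 6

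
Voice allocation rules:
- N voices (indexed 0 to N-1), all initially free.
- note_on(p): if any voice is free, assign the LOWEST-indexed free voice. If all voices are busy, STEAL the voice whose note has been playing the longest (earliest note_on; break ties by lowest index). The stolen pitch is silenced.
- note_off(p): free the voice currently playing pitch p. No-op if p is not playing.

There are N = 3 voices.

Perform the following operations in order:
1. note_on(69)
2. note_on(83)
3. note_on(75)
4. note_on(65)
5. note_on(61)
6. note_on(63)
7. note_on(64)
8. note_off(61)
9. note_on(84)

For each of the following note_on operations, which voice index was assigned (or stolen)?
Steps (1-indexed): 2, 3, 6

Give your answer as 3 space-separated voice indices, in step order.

Answer: 1 2 2

Derivation:
Op 1: note_on(69): voice 0 is free -> assigned | voices=[69 - -]
Op 2: note_on(83): voice 1 is free -> assigned | voices=[69 83 -]
Op 3: note_on(75): voice 2 is free -> assigned | voices=[69 83 75]
Op 4: note_on(65): all voices busy, STEAL voice 0 (pitch 69, oldest) -> assign | voices=[65 83 75]
Op 5: note_on(61): all voices busy, STEAL voice 1 (pitch 83, oldest) -> assign | voices=[65 61 75]
Op 6: note_on(63): all voices busy, STEAL voice 2 (pitch 75, oldest) -> assign | voices=[65 61 63]
Op 7: note_on(64): all voices busy, STEAL voice 0 (pitch 65, oldest) -> assign | voices=[64 61 63]
Op 8: note_off(61): free voice 1 | voices=[64 - 63]
Op 9: note_on(84): voice 1 is free -> assigned | voices=[64 84 63]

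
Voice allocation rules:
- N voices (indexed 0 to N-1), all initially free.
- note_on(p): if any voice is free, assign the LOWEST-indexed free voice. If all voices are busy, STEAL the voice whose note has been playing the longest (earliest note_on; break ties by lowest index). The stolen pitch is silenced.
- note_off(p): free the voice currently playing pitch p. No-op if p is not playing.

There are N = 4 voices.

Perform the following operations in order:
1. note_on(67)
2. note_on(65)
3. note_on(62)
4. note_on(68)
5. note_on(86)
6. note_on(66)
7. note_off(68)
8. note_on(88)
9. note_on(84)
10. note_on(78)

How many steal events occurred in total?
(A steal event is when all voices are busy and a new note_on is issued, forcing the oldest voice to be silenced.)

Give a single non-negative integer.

Op 1: note_on(67): voice 0 is free -> assigned | voices=[67 - - -]
Op 2: note_on(65): voice 1 is free -> assigned | voices=[67 65 - -]
Op 3: note_on(62): voice 2 is free -> assigned | voices=[67 65 62 -]
Op 4: note_on(68): voice 3 is free -> assigned | voices=[67 65 62 68]
Op 5: note_on(86): all voices busy, STEAL voice 0 (pitch 67, oldest) -> assign | voices=[86 65 62 68]
Op 6: note_on(66): all voices busy, STEAL voice 1 (pitch 65, oldest) -> assign | voices=[86 66 62 68]
Op 7: note_off(68): free voice 3 | voices=[86 66 62 -]
Op 8: note_on(88): voice 3 is free -> assigned | voices=[86 66 62 88]
Op 9: note_on(84): all voices busy, STEAL voice 2 (pitch 62, oldest) -> assign | voices=[86 66 84 88]
Op 10: note_on(78): all voices busy, STEAL voice 0 (pitch 86, oldest) -> assign | voices=[78 66 84 88]

Answer: 4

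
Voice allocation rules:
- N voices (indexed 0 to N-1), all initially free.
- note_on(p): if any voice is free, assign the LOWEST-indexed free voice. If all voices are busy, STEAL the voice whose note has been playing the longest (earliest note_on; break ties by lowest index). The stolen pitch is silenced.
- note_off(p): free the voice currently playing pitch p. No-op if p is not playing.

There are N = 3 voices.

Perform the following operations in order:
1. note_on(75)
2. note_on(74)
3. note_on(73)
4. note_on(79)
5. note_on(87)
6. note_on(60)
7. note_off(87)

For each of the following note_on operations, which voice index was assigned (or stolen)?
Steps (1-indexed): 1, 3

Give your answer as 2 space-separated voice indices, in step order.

Answer: 0 2

Derivation:
Op 1: note_on(75): voice 0 is free -> assigned | voices=[75 - -]
Op 2: note_on(74): voice 1 is free -> assigned | voices=[75 74 -]
Op 3: note_on(73): voice 2 is free -> assigned | voices=[75 74 73]
Op 4: note_on(79): all voices busy, STEAL voice 0 (pitch 75, oldest) -> assign | voices=[79 74 73]
Op 5: note_on(87): all voices busy, STEAL voice 1 (pitch 74, oldest) -> assign | voices=[79 87 73]
Op 6: note_on(60): all voices busy, STEAL voice 2 (pitch 73, oldest) -> assign | voices=[79 87 60]
Op 7: note_off(87): free voice 1 | voices=[79 - 60]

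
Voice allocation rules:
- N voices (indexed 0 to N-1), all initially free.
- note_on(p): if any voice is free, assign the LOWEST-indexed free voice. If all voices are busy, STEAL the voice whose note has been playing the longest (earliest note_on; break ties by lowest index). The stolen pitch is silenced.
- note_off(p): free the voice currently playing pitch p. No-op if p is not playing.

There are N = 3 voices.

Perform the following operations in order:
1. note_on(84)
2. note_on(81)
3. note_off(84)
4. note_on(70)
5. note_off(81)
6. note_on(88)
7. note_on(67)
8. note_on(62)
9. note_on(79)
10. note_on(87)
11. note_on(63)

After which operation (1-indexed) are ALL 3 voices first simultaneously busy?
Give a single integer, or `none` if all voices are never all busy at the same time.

Answer: 7

Derivation:
Op 1: note_on(84): voice 0 is free -> assigned | voices=[84 - -]
Op 2: note_on(81): voice 1 is free -> assigned | voices=[84 81 -]
Op 3: note_off(84): free voice 0 | voices=[- 81 -]
Op 4: note_on(70): voice 0 is free -> assigned | voices=[70 81 -]
Op 5: note_off(81): free voice 1 | voices=[70 - -]
Op 6: note_on(88): voice 1 is free -> assigned | voices=[70 88 -]
Op 7: note_on(67): voice 2 is free -> assigned | voices=[70 88 67]
Op 8: note_on(62): all voices busy, STEAL voice 0 (pitch 70, oldest) -> assign | voices=[62 88 67]
Op 9: note_on(79): all voices busy, STEAL voice 1 (pitch 88, oldest) -> assign | voices=[62 79 67]
Op 10: note_on(87): all voices busy, STEAL voice 2 (pitch 67, oldest) -> assign | voices=[62 79 87]
Op 11: note_on(63): all voices busy, STEAL voice 0 (pitch 62, oldest) -> assign | voices=[63 79 87]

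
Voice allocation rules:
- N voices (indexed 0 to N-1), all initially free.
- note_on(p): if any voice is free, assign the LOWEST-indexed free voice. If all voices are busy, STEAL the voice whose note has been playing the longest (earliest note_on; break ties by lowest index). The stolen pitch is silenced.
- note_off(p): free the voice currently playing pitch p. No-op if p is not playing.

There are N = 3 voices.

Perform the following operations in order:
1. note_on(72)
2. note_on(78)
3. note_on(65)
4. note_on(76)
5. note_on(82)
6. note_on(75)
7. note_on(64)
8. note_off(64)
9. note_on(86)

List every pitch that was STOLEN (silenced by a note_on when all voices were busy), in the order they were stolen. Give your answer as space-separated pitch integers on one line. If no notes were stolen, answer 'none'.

Op 1: note_on(72): voice 0 is free -> assigned | voices=[72 - -]
Op 2: note_on(78): voice 1 is free -> assigned | voices=[72 78 -]
Op 3: note_on(65): voice 2 is free -> assigned | voices=[72 78 65]
Op 4: note_on(76): all voices busy, STEAL voice 0 (pitch 72, oldest) -> assign | voices=[76 78 65]
Op 5: note_on(82): all voices busy, STEAL voice 1 (pitch 78, oldest) -> assign | voices=[76 82 65]
Op 6: note_on(75): all voices busy, STEAL voice 2 (pitch 65, oldest) -> assign | voices=[76 82 75]
Op 7: note_on(64): all voices busy, STEAL voice 0 (pitch 76, oldest) -> assign | voices=[64 82 75]
Op 8: note_off(64): free voice 0 | voices=[- 82 75]
Op 9: note_on(86): voice 0 is free -> assigned | voices=[86 82 75]

Answer: 72 78 65 76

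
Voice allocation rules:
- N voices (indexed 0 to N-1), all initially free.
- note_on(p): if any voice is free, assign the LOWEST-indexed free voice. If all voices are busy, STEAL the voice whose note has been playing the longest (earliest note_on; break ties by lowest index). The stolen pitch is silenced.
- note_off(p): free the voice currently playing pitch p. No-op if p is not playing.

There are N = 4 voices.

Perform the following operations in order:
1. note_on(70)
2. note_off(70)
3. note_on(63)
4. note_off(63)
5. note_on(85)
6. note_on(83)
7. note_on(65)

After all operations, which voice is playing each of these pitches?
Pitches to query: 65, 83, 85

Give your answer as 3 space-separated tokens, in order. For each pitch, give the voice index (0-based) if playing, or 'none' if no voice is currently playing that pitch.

Answer: 2 1 0

Derivation:
Op 1: note_on(70): voice 0 is free -> assigned | voices=[70 - - -]
Op 2: note_off(70): free voice 0 | voices=[- - - -]
Op 3: note_on(63): voice 0 is free -> assigned | voices=[63 - - -]
Op 4: note_off(63): free voice 0 | voices=[- - - -]
Op 5: note_on(85): voice 0 is free -> assigned | voices=[85 - - -]
Op 6: note_on(83): voice 1 is free -> assigned | voices=[85 83 - -]
Op 7: note_on(65): voice 2 is free -> assigned | voices=[85 83 65 -]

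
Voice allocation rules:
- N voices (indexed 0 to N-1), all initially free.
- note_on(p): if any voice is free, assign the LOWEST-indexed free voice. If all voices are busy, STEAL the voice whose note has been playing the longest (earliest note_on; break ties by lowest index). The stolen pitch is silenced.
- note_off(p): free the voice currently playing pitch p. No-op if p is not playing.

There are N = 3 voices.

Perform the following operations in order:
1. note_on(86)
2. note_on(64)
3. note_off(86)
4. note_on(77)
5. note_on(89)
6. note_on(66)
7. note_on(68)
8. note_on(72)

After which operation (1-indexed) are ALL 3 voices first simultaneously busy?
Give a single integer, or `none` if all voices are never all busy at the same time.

Answer: 5

Derivation:
Op 1: note_on(86): voice 0 is free -> assigned | voices=[86 - -]
Op 2: note_on(64): voice 1 is free -> assigned | voices=[86 64 -]
Op 3: note_off(86): free voice 0 | voices=[- 64 -]
Op 4: note_on(77): voice 0 is free -> assigned | voices=[77 64 -]
Op 5: note_on(89): voice 2 is free -> assigned | voices=[77 64 89]
Op 6: note_on(66): all voices busy, STEAL voice 1 (pitch 64, oldest) -> assign | voices=[77 66 89]
Op 7: note_on(68): all voices busy, STEAL voice 0 (pitch 77, oldest) -> assign | voices=[68 66 89]
Op 8: note_on(72): all voices busy, STEAL voice 2 (pitch 89, oldest) -> assign | voices=[68 66 72]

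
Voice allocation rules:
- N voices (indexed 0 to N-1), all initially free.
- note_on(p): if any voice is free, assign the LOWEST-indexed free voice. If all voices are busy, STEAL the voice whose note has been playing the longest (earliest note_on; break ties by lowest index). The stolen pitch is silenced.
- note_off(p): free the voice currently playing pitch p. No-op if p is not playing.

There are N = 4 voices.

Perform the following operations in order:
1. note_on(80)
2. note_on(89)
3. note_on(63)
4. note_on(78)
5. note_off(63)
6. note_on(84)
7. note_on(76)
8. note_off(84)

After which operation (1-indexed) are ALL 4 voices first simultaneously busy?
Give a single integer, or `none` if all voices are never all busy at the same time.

Answer: 4

Derivation:
Op 1: note_on(80): voice 0 is free -> assigned | voices=[80 - - -]
Op 2: note_on(89): voice 1 is free -> assigned | voices=[80 89 - -]
Op 3: note_on(63): voice 2 is free -> assigned | voices=[80 89 63 -]
Op 4: note_on(78): voice 3 is free -> assigned | voices=[80 89 63 78]
Op 5: note_off(63): free voice 2 | voices=[80 89 - 78]
Op 6: note_on(84): voice 2 is free -> assigned | voices=[80 89 84 78]
Op 7: note_on(76): all voices busy, STEAL voice 0 (pitch 80, oldest) -> assign | voices=[76 89 84 78]
Op 8: note_off(84): free voice 2 | voices=[76 89 - 78]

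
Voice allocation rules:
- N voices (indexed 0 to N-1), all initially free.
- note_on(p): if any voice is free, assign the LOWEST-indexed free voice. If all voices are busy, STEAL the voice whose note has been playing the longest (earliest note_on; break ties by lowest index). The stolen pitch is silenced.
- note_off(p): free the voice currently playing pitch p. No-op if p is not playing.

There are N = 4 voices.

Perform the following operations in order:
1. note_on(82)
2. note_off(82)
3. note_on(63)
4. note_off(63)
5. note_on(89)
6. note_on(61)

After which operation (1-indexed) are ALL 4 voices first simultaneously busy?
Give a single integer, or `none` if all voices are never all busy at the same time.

Answer: none

Derivation:
Op 1: note_on(82): voice 0 is free -> assigned | voices=[82 - - -]
Op 2: note_off(82): free voice 0 | voices=[- - - -]
Op 3: note_on(63): voice 0 is free -> assigned | voices=[63 - - -]
Op 4: note_off(63): free voice 0 | voices=[- - - -]
Op 5: note_on(89): voice 0 is free -> assigned | voices=[89 - - -]
Op 6: note_on(61): voice 1 is free -> assigned | voices=[89 61 - -]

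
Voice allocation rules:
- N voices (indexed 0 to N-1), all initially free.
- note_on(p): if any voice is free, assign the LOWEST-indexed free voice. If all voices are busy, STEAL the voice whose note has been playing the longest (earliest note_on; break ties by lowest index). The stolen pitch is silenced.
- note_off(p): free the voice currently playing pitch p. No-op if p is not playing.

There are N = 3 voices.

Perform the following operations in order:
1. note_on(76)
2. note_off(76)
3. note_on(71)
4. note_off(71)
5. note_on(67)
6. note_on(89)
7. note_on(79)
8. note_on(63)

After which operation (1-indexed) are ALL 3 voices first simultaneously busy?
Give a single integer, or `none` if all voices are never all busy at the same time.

Op 1: note_on(76): voice 0 is free -> assigned | voices=[76 - -]
Op 2: note_off(76): free voice 0 | voices=[- - -]
Op 3: note_on(71): voice 0 is free -> assigned | voices=[71 - -]
Op 4: note_off(71): free voice 0 | voices=[- - -]
Op 5: note_on(67): voice 0 is free -> assigned | voices=[67 - -]
Op 6: note_on(89): voice 1 is free -> assigned | voices=[67 89 -]
Op 7: note_on(79): voice 2 is free -> assigned | voices=[67 89 79]
Op 8: note_on(63): all voices busy, STEAL voice 0 (pitch 67, oldest) -> assign | voices=[63 89 79]

Answer: 7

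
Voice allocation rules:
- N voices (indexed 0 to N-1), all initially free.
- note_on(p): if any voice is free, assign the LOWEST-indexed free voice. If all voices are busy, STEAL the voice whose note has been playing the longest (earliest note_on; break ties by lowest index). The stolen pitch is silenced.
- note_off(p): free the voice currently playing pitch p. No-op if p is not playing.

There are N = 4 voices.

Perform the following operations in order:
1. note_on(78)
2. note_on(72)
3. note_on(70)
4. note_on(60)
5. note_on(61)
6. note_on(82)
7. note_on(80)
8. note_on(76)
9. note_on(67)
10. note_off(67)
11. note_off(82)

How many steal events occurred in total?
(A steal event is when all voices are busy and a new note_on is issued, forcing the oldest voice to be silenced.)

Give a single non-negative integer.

Op 1: note_on(78): voice 0 is free -> assigned | voices=[78 - - -]
Op 2: note_on(72): voice 1 is free -> assigned | voices=[78 72 - -]
Op 3: note_on(70): voice 2 is free -> assigned | voices=[78 72 70 -]
Op 4: note_on(60): voice 3 is free -> assigned | voices=[78 72 70 60]
Op 5: note_on(61): all voices busy, STEAL voice 0 (pitch 78, oldest) -> assign | voices=[61 72 70 60]
Op 6: note_on(82): all voices busy, STEAL voice 1 (pitch 72, oldest) -> assign | voices=[61 82 70 60]
Op 7: note_on(80): all voices busy, STEAL voice 2 (pitch 70, oldest) -> assign | voices=[61 82 80 60]
Op 8: note_on(76): all voices busy, STEAL voice 3 (pitch 60, oldest) -> assign | voices=[61 82 80 76]
Op 9: note_on(67): all voices busy, STEAL voice 0 (pitch 61, oldest) -> assign | voices=[67 82 80 76]
Op 10: note_off(67): free voice 0 | voices=[- 82 80 76]
Op 11: note_off(82): free voice 1 | voices=[- - 80 76]

Answer: 5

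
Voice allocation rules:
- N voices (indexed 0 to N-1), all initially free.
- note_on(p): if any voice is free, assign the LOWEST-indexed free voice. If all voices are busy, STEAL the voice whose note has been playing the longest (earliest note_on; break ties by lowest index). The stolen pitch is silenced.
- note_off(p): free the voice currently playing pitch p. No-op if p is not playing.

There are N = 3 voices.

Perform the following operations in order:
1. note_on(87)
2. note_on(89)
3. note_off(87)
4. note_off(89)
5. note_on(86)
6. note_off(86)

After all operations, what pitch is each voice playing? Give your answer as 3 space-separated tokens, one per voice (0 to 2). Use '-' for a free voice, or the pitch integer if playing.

Answer: - - -

Derivation:
Op 1: note_on(87): voice 0 is free -> assigned | voices=[87 - -]
Op 2: note_on(89): voice 1 is free -> assigned | voices=[87 89 -]
Op 3: note_off(87): free voice 0 | voices=[- 89 -]
Op 4: note_off(89): free voice 1 | voices=[- - -]
Op 5: note_on(86): voice 0 is free -> assigned | voices=[86 - -]
Op 6: note_off(86): free voice 0 | voices=[- - -]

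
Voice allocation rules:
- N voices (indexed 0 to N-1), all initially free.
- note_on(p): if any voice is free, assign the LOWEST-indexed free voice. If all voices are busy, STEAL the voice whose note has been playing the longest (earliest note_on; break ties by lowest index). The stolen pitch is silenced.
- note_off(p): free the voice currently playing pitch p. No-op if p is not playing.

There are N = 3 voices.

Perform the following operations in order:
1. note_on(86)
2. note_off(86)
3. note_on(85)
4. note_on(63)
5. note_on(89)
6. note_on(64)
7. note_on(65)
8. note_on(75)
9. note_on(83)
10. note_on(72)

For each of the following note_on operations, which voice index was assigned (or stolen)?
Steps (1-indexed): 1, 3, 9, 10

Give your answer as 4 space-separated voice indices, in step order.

Op 1: note_on(86): voice 0 is free -> assigned | voices=[86 - -]
Op 2: note_off(86): free voice 0 | voices=[- - -]
Op 3: note_on(85): voice 0 is free -> assigned | voices=[85 - -]
Op 4: note_on(63): voice 1 is free -> assigned | voices=[85 63 -]
Op 5: note_on(89): voice 2 is free -> assigned | voices=[85 63 89]
Op 6: note_on(64): all voices busy, STEAL voice 0 (pitch 85, oldest) -> assign | voices=[64 63 89]
Op 7: note_on(65): all voices busy, STEAL voice 1 (pitch 63, oldest) -> assign | voices=[64 65 89]
Op 8: note_on(75): all voices busy, STEAL voice 2 (pitch 89, oldest) -> assign | voices=[64 65 75]
Op 9: note_on(83): all voices busy, STEAL voice 0 (pitch 64, oldest) -> assign | voices=[83 65 75]
Op 10: note_on(72): all voices busy, STEAL voice 1 (pitch 65, oldest) -> assign | voices=[83 72 75]

Answer: 0 0 0 1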